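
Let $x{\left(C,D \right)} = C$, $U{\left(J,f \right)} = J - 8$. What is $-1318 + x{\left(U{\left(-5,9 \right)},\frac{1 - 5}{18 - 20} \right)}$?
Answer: $-1331$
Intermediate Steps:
$U{\left(J,f \right)} = -8 + J$
$-1318 + x{\left(U{\left(-5,9 \right)},\frac{1 - 5}{18 - 20} \right)} = -1318 - 13 = -1331$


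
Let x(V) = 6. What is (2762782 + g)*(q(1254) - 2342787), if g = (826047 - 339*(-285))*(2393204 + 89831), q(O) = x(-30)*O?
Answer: -5350098746820833376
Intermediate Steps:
q(O) = 6*O
g = 2291002039170 (g = (826047 + 96615)*2483035 = 922662*2483035 = 2291002039170)
(2762782 + g)*(q(1254) - 2342787) = (2762782 + 2291002039170)*(6*1254 - 2342787) = 2291004801952*(7524 - 2342787) = 2291004801952*(-2335263) = -5350098746820833376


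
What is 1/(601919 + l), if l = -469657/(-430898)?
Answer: 430898/259366162919 ≈ 1.6614e-6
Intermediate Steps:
l = 469657/430898 (l = -469657*(-1/430898) = 469657/430898 ≈ 1.0899)
1/(601919 + l) = 1/(601919 + 469657/430898) = 1/(259366162919/430898) = 430898/259366162919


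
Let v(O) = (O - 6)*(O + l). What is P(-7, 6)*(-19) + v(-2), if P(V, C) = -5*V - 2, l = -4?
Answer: -579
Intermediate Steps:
P(V, C) = -2 - 5*V
v(O) = (-6 + O)*(-4 + O) (v(O) = (O - 6)*(O - 4) = (-6 + O)*(-4 + O))
P(-7, 6)*(-19) + v(-2) = (-2 - 5*(-7))*(-19) + (24 + (-2)**2 - 10*(-2)) = (-2 + 35)*(-19) + (24 + 4 + 20) = 33*(-19) + 48 = -627 + 48 = -579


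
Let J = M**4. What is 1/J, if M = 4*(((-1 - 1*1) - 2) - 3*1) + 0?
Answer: 1/614656 ≈ 1.6269e-6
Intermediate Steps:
M = -28 (M = 4*(((-1 - 1) - 2) - 3) + 0 = 4*((-2 - 2) - 3) + 0 = 4*(-4 - 3) + 0 = 4*(-7) + 0 = -28 + 0 = -28)
J = 614656 (J = (-28)**4 = 614656)
1/J = 1/614656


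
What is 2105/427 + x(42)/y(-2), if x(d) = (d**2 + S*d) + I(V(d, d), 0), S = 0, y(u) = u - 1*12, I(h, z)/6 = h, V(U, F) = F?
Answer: -59383/427 ≈ -139.07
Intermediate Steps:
I(h, z) = 6*h
y(u) = -12 + u (y(u) = u - 12 = -12 + u)
x(d) = d**2 + 6*d (x(d) = (d**2 + 0*d) + 6*d = (d**2 + 0) + 6*d = d**2 + 6*d)
2105/427 + x(42)/y(-2) = 2105/427 + (42*(6 + 42))/(-12 - 2) = 2105*(1/427) + (42*48)/(-14) = 2105/427 + 2016*(-1/14) = 2105/427 - 144 = -59383/427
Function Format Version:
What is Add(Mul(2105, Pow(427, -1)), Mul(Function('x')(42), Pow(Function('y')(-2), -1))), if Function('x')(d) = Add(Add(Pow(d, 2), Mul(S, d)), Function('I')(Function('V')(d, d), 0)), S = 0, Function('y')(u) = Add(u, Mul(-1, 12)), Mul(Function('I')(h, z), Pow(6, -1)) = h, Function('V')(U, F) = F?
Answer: Rational(-59383, 427) ≈ -139.07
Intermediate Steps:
Function('I')(h, z) = Mul(6, h)
Function('y')(u) = Add(-12, u) (Function('y')(u) = Add(u, -12) = Add(-12, u))
Function('x')(d) = Add(Pow(d, 2), Mul(6, d)) (Function('x')(d) = Add(Add(Pow(d, 2), Mul(0, d)), Mul(6, d)) = Add(Add(Pow(d, 2), 0), Mul(6, d)) = Add(Pow(d, 2), Mul(6, d)))
Add(Mul(2105, Pow(427, -1)), Mul(Function('x')(42), Pow(Function('y')(-2), -1))) = Add(Mul(2105, Pow(427, -1)), Mul(Mul(42, Add(6, 42)), Pow(Add(-12, -2), -1))) = Add(Mul(2105, Rational(1, 427)), Mul(Mul(42, 48), Pow(-14, -1))) = Add(Rational(2105, 427), Mul(2016, Rational(-1, 14))) = Add(Rational(2105, 427), -144) = Rational(-59383, 427)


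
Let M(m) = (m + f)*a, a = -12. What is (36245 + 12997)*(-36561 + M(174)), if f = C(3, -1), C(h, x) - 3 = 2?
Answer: -1906108578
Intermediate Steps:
C(h, x) = 5 (C(h, x) = 3 + 2 = 5)
f = 5
M(m) = -60 - 12*m (M(m) = (m + 5)*(-12) = (5 + m)*(-12) = -60 - 12*m)
(36245 + 12997)*(-36561 + M(174)) = (36245 + 12997)*(-36561 + (-60 - 12*174)) = 49242*(-36561 + (-60 - 2088)) = 49242*(-36561 - 2148) = 49242*(-38709) = -1906108578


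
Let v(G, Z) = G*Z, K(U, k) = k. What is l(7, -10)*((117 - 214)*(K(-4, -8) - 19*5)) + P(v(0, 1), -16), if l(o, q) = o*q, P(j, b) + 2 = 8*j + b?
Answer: -699388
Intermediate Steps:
P(j, b) = -2 + b + 8*j (P(j, b) = -2 + (8*j + b) = -2 + (b + 8*j) = -2 + b + 8*j)
l(7, -10)*((117 - 214)*(K(-4, -8) - 19*5)) + P(v(0, 1), -16) = (7*(-10))*((117 - 214)*(-8 - 19*5)) + (-2 - 16 + 8*(0*1)) = -(-6790)*(-8 - 95) + (-2 - 16 + 8*0) = -(-6790)*(-103) + (-2 - 16 + 0) = -70*9991 - 18 = -699370 - 18 = -699388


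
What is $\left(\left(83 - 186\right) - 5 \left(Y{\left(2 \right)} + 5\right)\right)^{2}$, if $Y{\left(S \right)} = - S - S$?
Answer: $11664$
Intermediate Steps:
$Y{\left(S \right)} = - 2 S$
$\left(\left(83 - 186\right) - 5 \left(Y{\left(2 \right)} + 5\right)\right)^{2} = \left(\left(83 - 186\right) - 5 \left(\left(-2\right) 2 + 5\right)\right)^{2} = \left(\left(83 - 186\right) - 5 \left(-4 + 5\right)\right)^{2} = \left(-103 - 5\right)^{2} = \left(-108\right)^{2} = 11664$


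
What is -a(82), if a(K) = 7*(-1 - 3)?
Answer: 28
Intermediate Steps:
a(K) = -28 (a(K) = 7*(-4) = -28)
-a(82) = -1*(-28) = 28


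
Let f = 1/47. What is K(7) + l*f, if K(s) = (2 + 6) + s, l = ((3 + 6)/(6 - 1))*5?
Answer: 714/47 ≈ 15.191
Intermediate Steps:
f = 1/47 ≈ 0.021277
l = 9 (l = (9/5)*5 = 9)
K(s) = 8 + s
K(7) + l*f = (8 + 7) + 9*(1/47) = 15 + 9/47 = 714/47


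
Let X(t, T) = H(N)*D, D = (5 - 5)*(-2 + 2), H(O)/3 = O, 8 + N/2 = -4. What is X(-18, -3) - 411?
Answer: -411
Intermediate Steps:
N = -24 (N = -16 + 2*(-4) = -16 - 8 = -24)
H(O) = 3*O
D = 0 (D = 0*0 = 0)
X(t, T) = 0 (X(t, T) = (3*(-24))*0 = -72*0 = 0)
X(-18, -3) - 411 = 0 - 411 = -411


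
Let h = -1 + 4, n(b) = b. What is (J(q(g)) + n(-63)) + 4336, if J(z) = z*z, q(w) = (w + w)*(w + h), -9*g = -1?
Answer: 28038289/6561 ≈ 4273.5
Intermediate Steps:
g = ⅑ (g = -⅑*(-1) = ⅑ ≈ 0.11111)
h = 3
q(w) = 2*w*(3 + w) (q(w) = (w + w)*(w + 3) = (2*w)*(3 + w) = 2*w*(3 + w))
J(z) = z²
(J(q(g)) + n(-63)) + 4336 = ((2*(⅑)*(3 + ⅑))² - 63) + 4336 = ((2*(⅑)*(28/9))² - 63) + 4336 = ((56/81)² - 63) + 4336 = (3136/6561 - 63) + 4336 = -410207/6561 + 4336 = 28038289/6561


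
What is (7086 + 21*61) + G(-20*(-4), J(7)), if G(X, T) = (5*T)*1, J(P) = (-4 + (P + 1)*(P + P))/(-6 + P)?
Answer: 8907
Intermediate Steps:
J(P) = (-4 + 2*P*(1 + P))/(-6 + P) (J(P) = (-4 + (1 + P)*(2*P))/(-6 + P) = (-4 + 2*P*(1 + P))/(-6 + P))
G(X, T) = 5*T
(7086 + 21*61) + G(-20*(-4), J(7)) = (7086 + 21*61) + 5*(2*(-2 + 7 + 7²)/(-6 + 7)) = (7086 + 1281) + 5*(2*(-2 + 7 + 49)/1) = 8367 + 5*(2*1*54) = 8367 + 5*108 = 8367 + 540 = 8907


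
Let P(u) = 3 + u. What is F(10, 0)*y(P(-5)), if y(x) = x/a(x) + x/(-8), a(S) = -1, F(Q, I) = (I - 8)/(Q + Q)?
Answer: -9/10 ≈ -0.90000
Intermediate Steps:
F(Q, I) = (-8 + I)/(2*Q) (F(Q, I) = (-8 + I)/((2*Q)) = (-8 + I)*(1/(2*Q)) = (-8 + I)/(2*Q))
y(x) = -9*x/8 (y(x) = x/(-1) + x/(-8) = x*(-1) + x*(-⅛) = -x - x/8 = -9*x/8)
F(10, 0)*y(P(-5)) = ((½)*(-8 + 0)/10)*(-9*(3 - 5)/8) = ((½)*(⅒)*(-8))*(-9/8*(-2)) = -⅖*9/4 = -9/10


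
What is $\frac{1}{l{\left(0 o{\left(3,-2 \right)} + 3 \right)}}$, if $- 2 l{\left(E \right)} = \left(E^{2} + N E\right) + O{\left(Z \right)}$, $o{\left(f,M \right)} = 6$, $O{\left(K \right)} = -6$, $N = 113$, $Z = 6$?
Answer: $- \frac{1}{171} \approx -0.005848$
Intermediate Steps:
$l{\left(E \right)} = 3 - \frac{113 E}{2} - \frac{E^{2}}{2}$ ($l{\left(E \right)} = - \frac{\left(E^{2} + 113 E\right) - 6}{2} = - \frac{-6 + E^{2} + 113 E}{2} = 3 - \frac{113 E}{2} - \frac{E^{2}}{2}$)
$\frac{1}{l{\left(0 o{\left(3,-2 \right)} + 3 \right)}} = \frac{1}{3 - \frac{113 \left(0 \cdot 6 + 3\right)}{2} - \frac{\left(0 \cdot 6 + 3\right)^{2}}{2}} = \frac{1}{3 - \frac{113 \left(0 + 3\right)}{2} - \frac{\left(0 + 3\right)^{2}}{2}} = \frac{1}{3 - \frac{339}{2} - \frac{3^{2}}{2}} = \frac{1}{3 - \frac{339}{2} - \frac{9}{2}} = \frac{1}{-171} = - \frac{1}{171}$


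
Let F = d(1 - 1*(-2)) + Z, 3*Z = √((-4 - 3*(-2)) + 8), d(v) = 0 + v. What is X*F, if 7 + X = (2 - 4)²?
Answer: -9 - √10 ≈ -12.162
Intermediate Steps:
d(v) = v
Z = √10/3 (Z = √((-4 - 3*(-2)) + 8)/3 = √((-4 + 6) + 8)/3 = √(2 + 8)/3 = √10/3 ≈ 1.0541)
F = 3 + √10/3 (F = (1 - 1*(-2)) + √10/3 = (1 + 2) + √10/3 = 3 + √10/3 ≈ 4.0541)
X = -3 (X = -7 + (2 - 4)² = -7 + (-2)² = -7 + 4 = -3)
X*F = -3*(3 + √10/3) = -9 - √10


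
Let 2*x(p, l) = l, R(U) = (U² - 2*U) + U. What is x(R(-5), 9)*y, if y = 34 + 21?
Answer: 495/2 ≈ 247.50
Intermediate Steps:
R(U) = U² - U
x(p, l) = l/2
y = 55
x(R(-5), 9)*y = ((½)*9)*55 = (9/2)*55 = 495/2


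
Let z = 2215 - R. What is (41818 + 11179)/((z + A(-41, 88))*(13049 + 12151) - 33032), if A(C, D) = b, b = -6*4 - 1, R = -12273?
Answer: 52997/364434568 ≈ 0.00014542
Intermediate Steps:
z = 14488 (z = 2215 - 1*(-12273) = 2215 + 12273 = 14488)
b = -25 (b = -24 - 1 = -25)
A(C, D) = -25
(41818 + 11179)/((z + A(-41, 88))*(13049 + 12151) - 33032) = (41818 + 11179)/((14488 - 25)*(13049 + 12151) - 33032) = 52997/(14463*25200 - 33032) = 52997/(364467600 - 33032) = 52997/364434568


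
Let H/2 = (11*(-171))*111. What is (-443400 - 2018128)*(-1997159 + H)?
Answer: 5943952584248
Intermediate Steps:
H = -417582 (H = 2*((11*(-171))*111) = 2*(-1881*111) = 2*(-208791) = -417582)
(-443400 - 2018128)*(-1997159 + H) = (-443400 - 2018128)*(-1997159 - 417582) = -2461528*(-2414741) = 5943952584248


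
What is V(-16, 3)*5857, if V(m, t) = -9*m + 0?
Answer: 843408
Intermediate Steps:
V(m, t) = -9*m
V(-16, 3)*5857 = -9*(-16)*5857 = 144*5857 = 843408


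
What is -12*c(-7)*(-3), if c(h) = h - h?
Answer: 0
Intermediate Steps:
c(h) = 0
-12*c(-7)*(-3) = -12*0*(-3) = 0*(-3) = 0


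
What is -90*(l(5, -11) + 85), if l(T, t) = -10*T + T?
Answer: -3600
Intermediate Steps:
l(T, t) = -9*T
-90*(l(5, -11) + 85) = -90*(-9*5 + 85) = -90*(-45 + 85) = -90*40 = -3600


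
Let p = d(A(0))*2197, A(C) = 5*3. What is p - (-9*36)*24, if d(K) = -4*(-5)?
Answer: 51716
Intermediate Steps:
A(C) = 15
d(K) = 20
p = 43940 (p = 20*2197 = 43940)
p - (-9*36)*24 = 43940 - (-9*36)*24 = 43940 - (-324)*24 = 43940 - 1*(-7776) = 43940 + 7776 = 51716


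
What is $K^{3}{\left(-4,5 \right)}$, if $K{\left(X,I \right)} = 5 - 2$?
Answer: $27$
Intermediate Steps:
$K{\left(X,I \right)} = 3$ ($K{\left(X,I \right)} = 5 - 2 = 3$)
$K^{3}{\left(-4,5 \right)} = 3^{3} = 27$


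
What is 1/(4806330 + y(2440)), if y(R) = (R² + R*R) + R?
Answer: 1/16715970 ≈ 5.9823e-8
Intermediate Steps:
y(R) = R + 2*R² (y(R) = (R² + R²) + R = 2*R² + R = R + 2*R²)
1/(4806330 + y(2440)) = 1/(4806330 + 2440*(1 + 2*2440)) = 1/(4806330 + 2440*(1 + 4880)) = 1/(4806330 + 2440*4881) = 1/(4806330 + 11909640) = 1/16715970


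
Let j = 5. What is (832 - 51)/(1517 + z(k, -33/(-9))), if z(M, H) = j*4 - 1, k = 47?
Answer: 781/1536 ≈ 0.50846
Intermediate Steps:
z(M, H) = 19 (z(M, H) = 5*4 - 1 = 20 - 1 = 19)
(832 - 51)/(1517 + z(k, -33/(-9))) = (832 - 51)/(1517 + 19) = 781/1536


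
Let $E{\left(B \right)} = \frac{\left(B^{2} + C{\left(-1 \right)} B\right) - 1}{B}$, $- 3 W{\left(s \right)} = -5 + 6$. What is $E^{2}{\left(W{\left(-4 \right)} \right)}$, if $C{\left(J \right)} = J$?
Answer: $\frac{25}{9} \approx 2.7778$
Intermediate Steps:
$W{\left(s \right)} = - \frac{1}{3}$ ($W{\left(s \right)} = - \frac{-5 + 6}{3} = \left(- \frac{1}{3}\right) 1 = - \frac{1}{3}$)
$E{\left(B \right)} = \frac{-1 + B^{2} - B}{B}$ ($E{\left(B \right)} = \frac{\left(B^{2} - B\right) - 1}{B} = \frac{-1 + B^{2} - B}{B}$)
$E^{2}{\left(W{\left(-4 \right)} \right)} = \left(-1 - \frac{1}{3} - \frac{1}{- \frac{1}{3}}\right)^{2} = \left(-1 - \frac{1}{3} - -3\right)^{2} = \left(-1 - \frac{1}{3} + 3\right)^{2} = \left(\frac{5}{3}\right)^{2} = \frac{25}{9}$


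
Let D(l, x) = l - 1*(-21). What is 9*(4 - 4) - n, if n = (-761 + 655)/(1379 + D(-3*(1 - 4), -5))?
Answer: 106/1409 ≈ 0.075231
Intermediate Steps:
D(l, x) = 21 + l (D(l, x) = l + 21 = 21 + l)
n = -106/1409 (n = (-761 + 655)/(1379 + (21 - 3*(1 - 4))) = -106/(1379 + (21 - 3*(-3))) = -106/(1379 + (21 + 9)) = -106/(1379 + 30) = -106/1409 ≈ -0.075231)
9*(4 - 4) - n = 9*(4 - 4) - 1*(-106/1409) = 9*0 + 106/1409 = 0 + 106/1409 = 106/1409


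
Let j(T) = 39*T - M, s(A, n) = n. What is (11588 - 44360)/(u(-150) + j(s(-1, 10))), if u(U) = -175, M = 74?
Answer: -10924/47 ≈ -232.43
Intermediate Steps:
j(T) = -74 + 39*T (j(T) = 39*T - 1*74 = 39*T - 74 = -74 + 39*T)
(11588 - 44360)/(u(-150) + j(s(-1, 10))) = (11588 - 44360)/(-175 + (-74 + 39*10)) = -32772/(-175 + (-74 + 390)) = -32772/(-175 + 316) = -32772/141 = -32772*1/141 = -10924/47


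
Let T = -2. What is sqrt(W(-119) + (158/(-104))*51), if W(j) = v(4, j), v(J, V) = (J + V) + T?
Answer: I*sqrt(131469)/26 ≈ 13.946*I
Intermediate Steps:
v(J, V) = -2 + J + V (v(J, V) = (J + V) - 2 = -2 + J + V)
W(j) = 2 + j (W(j) = -2 + 4 + j = 2 + j)
sqrt(W(-119) + (158/(-104))*51) = sqrt((2 - 119) + (158/(-104))*51) = sqrt(-117 + (158*(-1/104))*51) = sqrt(-117 - 79/52*51) = sqrt(-117 - 4029/52) = sqrt(-10113/52) = I*sqrt(131469)/26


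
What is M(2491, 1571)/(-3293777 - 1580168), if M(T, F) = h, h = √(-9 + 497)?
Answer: -2*√122/4873945 ≈ -4.5324e-6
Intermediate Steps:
h = 2*√122 (h = √488 = 2*√122 ≈ 22.091)
M(T, F) = 2*√122
M(2491, 1571)/(-3293777 - 1580168) = (2*√122)/(-3293777 - 1580168) = (2*√122)/(-4873945) = (2*√122)*(-1/4873945) = -2*√122/4873945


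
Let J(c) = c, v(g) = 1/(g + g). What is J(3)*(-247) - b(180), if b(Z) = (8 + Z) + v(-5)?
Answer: -9289/10 ≈ -928.90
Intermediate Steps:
v(g) = 1/(2*g)
b(Z) = 79/10 + Z (b(Z) = (8 + Z) + (½)/(-5) = (8 + Z) + (½)*(-⅕) = (8 + Z) - ⅒ = 79/10 + Z)
J(3)*(-247) - b(180) = 3*(-247) - (79/10 + 180) = -741 - 1*1879/10 = -741 - 1879/10 = -9289/10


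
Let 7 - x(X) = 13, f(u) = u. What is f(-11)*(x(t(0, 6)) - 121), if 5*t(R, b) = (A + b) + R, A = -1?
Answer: 1397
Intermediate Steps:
t(R, b) = -⅕ + R/5 + b/5 (t(R, b) = ((-1 + b) + R)/5 = (-1 + R + b)/5 = -⅕ + R/5 + b/5)
x(X) = -6 (x(X) = 7 - 1*13 = 7 - 13 = -6)
f(-11)*(x(t(0, 6)) - 121) = -11*(-6 - 121) = -11*(-127) = 1397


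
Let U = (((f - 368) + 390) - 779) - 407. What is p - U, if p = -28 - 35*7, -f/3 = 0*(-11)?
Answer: 891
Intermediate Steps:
f = 0 (f = -0*(-11) = -3*0 = 0)
p = -273 (p = -28 - 245 = -273)
U = -1164 (U = (((0 - 368) + 390) - 779) - 407 = ((-368 + 390) - 779) - 407 = (22 - 779) - 407 = -757 - 407 = -1164)
p - U = -273 - 1*(-1164) = -273 + 1164 = 891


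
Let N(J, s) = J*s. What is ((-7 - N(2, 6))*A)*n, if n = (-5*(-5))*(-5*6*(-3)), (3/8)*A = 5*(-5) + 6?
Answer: 2166000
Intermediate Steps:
A = -152/3 (A = 8*(5*(-5) + 6)/3 = 8*(-25 + 6)/3 = (8/3)*(-19) = -152/3 ≈ -50.667)
n = 2250 (n = 25*(-30*(-3)) = 25*90 = 2250)
((-7 - N(2, 6))*A)*n = ((-7 - 2*6)*(-152/3))*2250 = ((-7 - 1*12)*(-152/3))*2250 = ((-7 - 12)*(-152/3))*2250 = -19*(-152/3)*2250 = (2888/3)*2250 = 2166000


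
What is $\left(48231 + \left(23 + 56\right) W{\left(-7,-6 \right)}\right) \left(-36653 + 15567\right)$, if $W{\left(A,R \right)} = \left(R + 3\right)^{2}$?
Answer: $-1031991012$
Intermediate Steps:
$W{\left(A,R \right)} = \left(3 + R\right)^{2}$
$\left(48231 + \left(23 + 56\right) W{\left(-7,-6 \right)}\right) \left(-36653 + 15567\right) = \left(48231 + \left(23 + 56\right) \left(3 - 6\right)^{2}\right) \left(-36653 + 15567\right) = \left(48231 + 79 \left(-3\right)^{2}\right) \left(-21086\right) = \left(48231 + 79 \cdot 9\right) \left(-21086\right) = \left(48231 + 711\right) \left(-21086\right) = 48942 \left(-21086\right) = -1031991012$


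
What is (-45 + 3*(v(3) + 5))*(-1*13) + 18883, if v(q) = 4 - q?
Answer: 19234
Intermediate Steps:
(-45 + 3*(v(3) + 5))*(-1*13) + 18883 = (-45 + 3*((4 - 1*3) + 5))*(-1*13) + 18883 = (-45 + 3*((4 - 3) + 5))*(-13) + 18883 = (-45 + 3*(1 + 5))*(-13) + 18883 = (-45 + 3*6)*(-13) + 18883 = (-45 + 18)*(-13) + 18883 = -27*(-13) + 18883 = 351 + 18883 = 19234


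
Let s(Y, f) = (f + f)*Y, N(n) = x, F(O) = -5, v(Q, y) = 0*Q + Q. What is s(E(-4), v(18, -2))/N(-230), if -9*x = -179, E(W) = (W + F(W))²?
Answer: 26244/179 ≈ 146.61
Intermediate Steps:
v(Q, y) = Q (v(Q, y) = 0 + Q = Q)
E(W) = (-5 + W)² (E(W) = (W - 5)² = (-5 + W)²)
x = 179/9 (x = -⅑*(-179) = 179/9 ≈ 19.889)
N(n) = 179/9
s(Y, f) = 2*Y*f (s(Y, f) = (2*f)*Y = 2*Y*f)
s(E(-4), v(18, -2))/N(-230) = (2*(-5 - 4)²*18)/(179/9) = (2*(-9)²*18)*(9/179) = (2*81*18)*(9/179) = 2916*(9/179) = 26244/179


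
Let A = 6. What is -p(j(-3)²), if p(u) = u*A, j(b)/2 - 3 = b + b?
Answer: -216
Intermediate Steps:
j(b) = 6 + 4*b (j(b) = 6 + 2*(b + b) = 6 + 2*(2*b) = 6 + 4*b)
p(u) = 6*u (p(u) = u*6 = 6*u)
-p(j(-3)²) = -6*(6 + 4*(-3))² = -6*(6 - 12)² = -6*(-6)² = -6*36 = -1*216 = -216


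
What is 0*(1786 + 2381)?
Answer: 0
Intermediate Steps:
0*(1786 + 2381) = 0*4167 = 0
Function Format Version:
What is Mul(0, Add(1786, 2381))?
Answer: 0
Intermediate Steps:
Mul(0, Add(1786, 2381)) = Mul(0, 4167) = 0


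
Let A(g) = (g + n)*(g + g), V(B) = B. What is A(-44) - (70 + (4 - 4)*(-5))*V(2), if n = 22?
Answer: 1796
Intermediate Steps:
A(g) = 2*g*(22 + g) (A(g) = (g + 22)*(g + g) = (22 + g)*(2*g) = 2*g*(22 + g))
A(-44) - (70 + (4 - 4)*(-5))*V(2) = 2*(-44)*(22 - 44) - (70 + (4 - 4)*(-5))*2 = 2*(-44)*(-22) - (70 + 0*(-5))*2 = 1936 - (70 + 0)*2 = 1936 - 70*2 = 1936 - 1*140 = 1936 - 140 = 1796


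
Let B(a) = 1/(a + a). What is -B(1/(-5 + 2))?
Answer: 3/2 ≈ 1.5000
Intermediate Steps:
B(a) = 1/(2*a)
-B(1/(-5 + 2)) = -1/(2*(1/(-5 + 2))) = -1/(2*(1/(-3))) = -1/(2*(1*(-1/3))) = -1/(2*(-1/3)) = -(-3)/2 = -1*(-3/2) = 3/2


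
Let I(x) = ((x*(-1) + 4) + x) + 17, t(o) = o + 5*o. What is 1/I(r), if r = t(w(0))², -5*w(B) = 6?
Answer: 1/21 ≈ 0.047619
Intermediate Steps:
w(B) = -6/5 (w(B) = -⅕*6 = -6/5)
t(o) = 6*o
r = 1296/25 (r = (6*(-6/5))² = (-36/5)² = 1296/25 ≈ 51.840)
I(x) = 21 (I(x) = ((-x + 4) + x) + 17 = ((4 - x) + x) + 17 = 4 + 17 = 21)
1/I(r) = 1/21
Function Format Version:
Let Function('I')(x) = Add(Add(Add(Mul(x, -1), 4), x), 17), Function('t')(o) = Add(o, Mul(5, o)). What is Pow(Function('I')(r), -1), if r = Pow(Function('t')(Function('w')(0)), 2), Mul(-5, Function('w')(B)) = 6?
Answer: Rational(1, 21) ≈ 0.047619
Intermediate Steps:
Function('w')(B) = Rational(-6, 5) (Function('w')(B) = Mul(Rational(-1, 5), 6) = Rational(-6, 5))
Function('t')(o) = Mul(6, o)
r = Rational(1296, 25) (r = Pow(Mul(6, Rational(-6, 5)), 2) = Pow(Rational(-36, 5), 2) = Rational(1296, 25) ≈ 51.840)
Function('I')(x) = 21 (Function('I')(x) = Add(Add(Add(Mul(-1, x), 4), x), 17) = Add(Add(Add(4, Mul(-1, x)), x), 17) = Add(4, 17) = 21)
Pow(Function('I')(r), -1) = Pow(21, -1) = Rational(1, 21)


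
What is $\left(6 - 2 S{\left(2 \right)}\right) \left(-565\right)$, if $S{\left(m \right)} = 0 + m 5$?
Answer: $7910$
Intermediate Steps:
$S{\left(m \right)} = 5 m$ ($S{\left(m \right)} = 0 + 5 m = 5 m$)
$\left(6 - 2 S{\left(2 \right)}\right) \left(-565\right) = \left(6 - 2 \cdot 5 \cdot 2\right) \left(-565\right) = \left(6 - 20\right) \left(-565\right) = \left(-14\right) \left(-565\right) = 7910$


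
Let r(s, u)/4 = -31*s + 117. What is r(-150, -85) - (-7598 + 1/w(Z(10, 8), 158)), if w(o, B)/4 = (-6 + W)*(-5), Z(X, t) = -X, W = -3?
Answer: 4799879/180 ≈ 26666.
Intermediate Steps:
w(o, B) = 180 (w(o, B) = 4*((-6 - 3)*(-5)) = 4*(-9*(-5)) = 4*45 = 180)
r(s, u) = 468 - 124*s (r(s, u) = 4*(-31*s + 117) = 4*(117 - 31*s) = 468 - 124*s)
r(-150, -85) - (-7598 + 1/w(Z(10, 8), 158)) = (468 - 124*(-150)) - (-7598 + 1/180) = (468 + 18600) - (-7598 + 1/180) = 19068 - 1*(-1367639/180) = 19068 + 1367639/180 = 4799879/180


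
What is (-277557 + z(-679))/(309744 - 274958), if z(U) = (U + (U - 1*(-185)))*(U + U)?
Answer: 1315377/34786 ≈ 37.813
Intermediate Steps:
z(U) = 2*U*(185 + 2*U) (z(U) = (U + (U + 185))*(2*U) = (U + (185 + U))*(2*U) = (185 + 2*U)*(2*U) = 2*U*(185 + 2*U))
(-277557 + z(-679))/(309744 - 274958) = (-277557 + 2*(-679)*(185 + 2*(-679)))/(309744 - 274958) = (-277557 + 2*(-679)*(185 - 1358))/34786 = (-277557 + 2*(-679)*(-1173))*(1/34786) = (-277557 + 1592934)*(1/34786) = 1315377*(1/34786) = 1315377/34786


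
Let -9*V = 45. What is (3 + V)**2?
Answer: 4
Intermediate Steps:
V = -5 (V = -1/9*45 = -5)
(3 + V)**2 = (3 - 5)**2 = (-2)**2 = 4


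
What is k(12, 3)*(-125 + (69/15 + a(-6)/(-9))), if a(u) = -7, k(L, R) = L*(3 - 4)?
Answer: 21532/15 ≈ 1435.5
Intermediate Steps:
k(L, R) = -L (k(L, R) = L*(-1) = -L)
k(12, 3)*(-125 + (69/15 + a(-6)/(-9))) = (-1*12)*(-125 + (69/15 - 7/(-9))) = -12*(-125 + (69*(1/15) - 7*(-1/9))) = -12*(-125 + (23/5 + 7/9)) = -12*(-125 + 242/45) = -12*(-5383/45) = 21532/15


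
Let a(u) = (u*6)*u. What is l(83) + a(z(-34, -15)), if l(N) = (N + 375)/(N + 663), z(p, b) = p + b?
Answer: 5373667/373 ≈ 14407.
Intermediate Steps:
z(p, b) = b + p
l(N) = (375 + N)/(663 + N)
a(u) = 6*u² (a(u) = (6*u)*u = 6*u²)
l(83) + a(z(-34, -15)) = (375 + 83)/(663 + 83) + 6*(-15 - 34)² = 458/746 + 6*(-49)² = (1/746)*458 + 6*2401 = 229/373 + 14406 = 5373667/373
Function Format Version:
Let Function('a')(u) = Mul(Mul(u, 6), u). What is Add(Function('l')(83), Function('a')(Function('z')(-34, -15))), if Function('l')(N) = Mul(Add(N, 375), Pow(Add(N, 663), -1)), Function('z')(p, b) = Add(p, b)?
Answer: Rational(5373667, 373) ≈ 14407.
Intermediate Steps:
Function('z')(p, b) = Add(b, p)
Function('l')(N) = Mul(Pow(Add(663, N), -1), Add(375, N)) (Function('l')(N) = Mul(Add(375, N), Pow(Add(663, N), -1)) = Mul(Pow(Add(663, N), -1), Add(375, N)))
Function('a')(u) = Mul(6, Pow(u, 2)) (Function('a')(u) = Mul(Mul(6, u), u) = Mul(6, Pow(u, 2)))
Add(Function('l')(83), Function('a')(Function('z')(-34, -15))) = Add(Mul(Pow(Add(663, 83), -1), Add(375, 83)), Mul(6, Pow(Add(-15, -34), 2))) = Add(Mul(Pow(746, -1), 458), Mul(6, Pow(-49, 2))) = Add(Mul(Rational(1, 746), 458), Mul(6, 2401)) = Add(Rational(229, 373), 14406) = Rational(5373667, 373)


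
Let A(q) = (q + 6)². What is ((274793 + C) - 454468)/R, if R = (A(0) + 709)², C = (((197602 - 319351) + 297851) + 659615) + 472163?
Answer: 225641/111005 ≈ 2.0327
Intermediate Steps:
C = 1307880 (C = ((-121749 + 297851) + 659615) + 472163 = (176102 + 659615) + 472163 = 835717 + 472163 = 1307880)
A(q) = (6 + q)²
R = 555025 (R = ((6 + 0)² + 709)² = (6² + 709)² = (36 + 709)² = 745² = 555025)
((274793 + C) - 454468)/R = ((274793 + 1307880) - 454468)/555025 = (1582673 - 454468)*(1/555025) = 1128205*(1/555025) = 225641/111005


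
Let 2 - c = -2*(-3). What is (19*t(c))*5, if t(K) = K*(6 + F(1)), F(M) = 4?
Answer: -3800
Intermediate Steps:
c = -4 (c = 2 - (-2)*(-3) = 2 - 1*6 = 2 - 6 = -4)
t(K) = 10*K (t(K) = K*(6 + 4) = K*10 = 10*K)
(19*t(c))*5 = (19*(10*(-4)))*5 = (19*(-40))*5 = -760*5 = -3800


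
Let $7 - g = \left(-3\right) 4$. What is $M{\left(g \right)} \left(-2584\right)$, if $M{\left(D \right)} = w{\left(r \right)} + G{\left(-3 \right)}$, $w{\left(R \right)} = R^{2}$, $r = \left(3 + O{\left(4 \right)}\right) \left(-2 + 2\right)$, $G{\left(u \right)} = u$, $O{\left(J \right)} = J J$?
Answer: $7752$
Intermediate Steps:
$O{\left(J \right)} = J^{2}$
$g = 19$ ($g = 7 - \left(-3\right) 4 = 7 - -12 = 7 + 12 = 19$)
$r = 0$ ($r = \left(3 + 4^{2}\right) \left(-2 + 2\right) = \left(3 + 16\right) 0 = 19 \cdot 0 = 0$)
$M{\left(D \right)} = -3$ ($M{\left(D \right)} = 0^{2} - 3 = 0 - 3 = -3$)
$M{\left(g \right)} \left(-2584\right) = \left(-3\right) \left(-2584\right) = 7752$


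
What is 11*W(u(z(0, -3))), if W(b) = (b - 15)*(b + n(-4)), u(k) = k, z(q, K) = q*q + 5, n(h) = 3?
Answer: -880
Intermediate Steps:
z(q, K) = 5 + q² (z(q, K) = q² + 5 = 5 + q²)
W(b) = (-15 + b)*(3 + b) (W(b) = (b - 15)*(b + 3) = (-15 + b)*(3 + b))
11*W(u(z(0, -3))) = 11*(-45 + (5 + 0²)² - 12*(5 + 0²)) = 11*(-45 + (5 + 0)² - 12*(5 + 0)) = 11*(-45 + 5² - 12*5) = 11*(-45 + 25 - 60) = 11*(-80) = -880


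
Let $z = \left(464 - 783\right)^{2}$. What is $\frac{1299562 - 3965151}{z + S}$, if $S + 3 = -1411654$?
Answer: $\frac{2665589}{1309896} \approx 2.035$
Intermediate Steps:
$S = -1411657$ ($S = -3 - 1411654 = -1411657$)
$z = 101761$ ($z = \left(-319\right)^{2} = 101761$)
$\frac{1299562 - 3965151}{z + S} = \frac{1299562 - 3965151}{101761 - 1411657} = - \frac{2665589}{-1309896} = \left(-2665589\right) \left(- \frac{1}{1309896}\right) = \frac{2665589}{1309896}$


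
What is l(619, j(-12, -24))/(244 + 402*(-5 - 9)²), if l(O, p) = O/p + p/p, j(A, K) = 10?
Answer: 629/790360 ≈ 0.00079584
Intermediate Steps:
l(O, p) = 1 + O/p (l(O, p) = O/p + 1 = 1 + O/p)
l(619, j(-12, -24))/(244 + 402*(-5 - 9)²) = ((619 + 10)/10)/(244 + 402*(-5 - 9)²) = ((⅒)*629)/(244 + 402*(-14)²) = 629/(10*(244 + 402*196)) = 629/(10*(244 + 78792)) = (629/10)/79036 = (629/10)*(1/79036) = 629/790360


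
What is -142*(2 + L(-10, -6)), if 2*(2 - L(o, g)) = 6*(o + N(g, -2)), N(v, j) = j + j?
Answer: -6532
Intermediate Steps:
N(v, j) = 2*j
L(o, g) = 14 - 3*o (L(o, g) = 2 - 3*(o + 2*(-2)) = 2 - 3*(o - 4) = 2 - 3*(-4 + o) = 2 - (-24 + 6*o)/2 = 2 + (12 - 3*o) = 14 - 3*o)
-142*(2 + L(-10, -6)) = -142*(2 + (14 - 3*(-10))) = -142*(2 + (14 + 30)) = -142*(2 + 44) = -142*46 = -6532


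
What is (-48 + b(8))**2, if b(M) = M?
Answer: 1600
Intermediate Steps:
(-48 + b(8))**2 = (-48 + 8)**2 = (-40)**2 = 1600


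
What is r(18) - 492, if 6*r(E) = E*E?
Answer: -438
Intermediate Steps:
r(E) = E²/6 (r(E) = (E*E)/6 = E²/6)
r(18) - 492 = (⅙)*18² - 492 = (⅙)*324 - 492 = 54 - 492 = -438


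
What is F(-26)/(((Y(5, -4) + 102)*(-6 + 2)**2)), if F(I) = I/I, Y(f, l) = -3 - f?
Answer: 1/1504 ≈ 0.00066489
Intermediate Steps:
F(I) = 1
F(-26)/(((Y(5, -4) + 102)*(-6 + 2)**2)) = 1/(((-3 - 1*5) + 102)*(-6 + 2)**2) = 1/(((-3 - 5) + 102)*(-4)**2) = 1/((-8 + 102)*16) = 1/(94*16) = 1/1504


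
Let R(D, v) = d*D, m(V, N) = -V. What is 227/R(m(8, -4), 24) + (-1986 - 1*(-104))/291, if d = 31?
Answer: -532793/72168 ≈ -7.3827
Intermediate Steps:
R(D, v) = 31*D
227/R(m(8, -4), 24) + (-1986 - 1*(-104))/291 = 227/((31*(-1*8))) + (-1986 - 1*(-104))/291 = 227/((31*(-8))) + (-1986 + 104)*(1/291) = 227/(-248) - 1882*1/291 = 227*(-1/248) - 1882/291 = -227/248 - 1882/291 = -532793/72168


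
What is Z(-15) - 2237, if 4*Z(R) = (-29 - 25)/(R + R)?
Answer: -44731/20 ≈ -2236.6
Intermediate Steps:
Z(R) = -27/(4*R) (Z(R) = ((-29 - 25)/(R + R))/4 = (-54*1/(2*R))/4 = (-27/R)/4 = -27/(4*R))
Z(-15) - 2237 = -27/4/(-15) - 2237 = -27/4*(-1/15) - 2237 = 9/20 - 2237 = -44731/20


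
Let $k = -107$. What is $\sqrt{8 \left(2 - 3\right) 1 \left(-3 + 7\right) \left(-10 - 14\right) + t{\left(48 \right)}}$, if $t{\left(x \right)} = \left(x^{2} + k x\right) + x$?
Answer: $12 i \sqrt{14} \approx 44.9 i$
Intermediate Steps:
$t{\left(x \right)} = x^{2} - 106 x$ ($t{\left(x \right)} = \left(x^{2} - 107 x\right) + x = x^{2} - 106 x$)
$\sqrt{8 \left(2 - 3\right) 1 \left(-3 + 7\right) \left(-10 - 14\right) + t{\left(48 \right)}} = \sqrt{8 \left(2 - 3\right) 1 \left(-3 + 7\right) \left(-10 - 14\right) + 48 \left(-106 + 48\right)} = \sqrt{8 \left(\left(-1\right) 1\right) 4 \left(-24\right) + 48 \left(-58\right)} = \sqrt{8 \left(-1\right) \left(-96\right) - 2784} = \sqrt{\left(-8\right) \left(-96\right) - 2784} = \sqrt{768 - 2784} = \sqrt{-2016} = 12 i \sqrt{14}$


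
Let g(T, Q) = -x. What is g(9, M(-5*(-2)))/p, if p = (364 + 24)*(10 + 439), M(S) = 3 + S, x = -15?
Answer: 15/174212 ≈ 8.6102e-5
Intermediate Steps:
g(T, Q) = 15 (g(T, Q) = -1*(-15) = 15)
p = 174212 (p = 388*449 = 174212)
g(9, M(-5*(-2)))/p = 15/174212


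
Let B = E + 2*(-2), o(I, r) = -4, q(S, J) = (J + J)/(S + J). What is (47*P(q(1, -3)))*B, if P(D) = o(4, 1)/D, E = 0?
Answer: 752/3 ≈ 250.67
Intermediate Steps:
q(S, J) = 2*J/(J + S) (q(S, J) = (2*J)/(J + S) = 2*J/(J + S))
B = -4 (B = 0 + 2*(-2) = 0 - 4 = -4)
P(D) = -4/D
(47*P(q(1, -3)))*B = (47*(-4/(2*(-3)/(-3 + 1))))*(-4) = (47*(-4/(2*(-3)/(-2))))*(-4) = (47*(-4/(2*(-3)*(-½))))*(-4) = (47*(-4/3))*(-4) = -188/3*(-4) = 752/3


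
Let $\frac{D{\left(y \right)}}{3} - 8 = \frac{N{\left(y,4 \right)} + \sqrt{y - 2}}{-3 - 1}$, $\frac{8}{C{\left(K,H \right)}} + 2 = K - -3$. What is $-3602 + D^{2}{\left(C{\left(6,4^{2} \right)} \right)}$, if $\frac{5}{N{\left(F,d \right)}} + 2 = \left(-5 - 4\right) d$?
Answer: $- \frac{488699249}{161728} - \frac{10989 i \sqrt{42}}{2128} \approx -3021.7 - 33.467 i$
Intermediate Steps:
$N{\left(F,d \right)} = \frac{5}{-2 - 9 d}$ ($N{\left(F,d \right)} = \frac{5}{-2 + \left(-5 - 4\right) d} = \frac{5}{-2 - 9 d}$)
$C{\left(K,H \right)} = \frac{8}{1 + K}$ ($C{\left(K,H \right)} = \frac{8}{-2 + \left(K - -3\right)} = \frac{8}{-2 + \left(K + 3\right)} = \frac{8}{-2 + \left(3 + K\right)} = \frac{8}{1 + K}$)
$D{\left(y \right)} = \frac{3663}{152} - \frac{3 \sqrt{-2 + y}}{4}$ ($D{\left(y \right)} = 24 + 3 \frac{- \frac{5}{2 + 9 \cdot 4} + \sqrt{y - 2}}{-3 - 1} = 24 + 3 \frac{- \frac{5}{2 + 36} + \sqrt{-2 + y}}{-4} = 24 + 3 \left(- \frac{5}{38} + \sqrt{-2 + y}\right) \left(- \frac{1}{4}\right) = 24 + 3 \left(\frac{5}{152} - \frac{\sqrt{-2 + y}}{4}\right) = 24 - \left(- \frac{15}{152} + \frac{3 \sqrt{-2 + y}}{4}\right) = \frac{3663}{152} - \frac{3 \sqrt{-2 + y}}{4}$)
$-3602 + D^{2}{\left(C{\left(6,4^{2} \right)} \right)} = -3602 + \left(\frac{3663}{152} - \frac{3 \sqrt{-2 + \frac{8}{1 + 6}}}{4}\right)^{2} = -3602 + \left(\frac{3663}{152} - \frac{3 \sqrt{-2 + \frac{8}{7}}}{4}\right)^{2} = -3602 + \left(\frac{3663}{152} - \frac{3 \sqrt{- \frac{6}{7}}}{4}\right)^{2} = -3602 + \left(\frac{3663}{152} - \frac{3 \frac{i \sqrt{42}}{7}}{4}\right)^{2} = -3602 + \left(\frac{3663}{152} - \frac{3 i \sqrt{42}}{28}\right)^{2}$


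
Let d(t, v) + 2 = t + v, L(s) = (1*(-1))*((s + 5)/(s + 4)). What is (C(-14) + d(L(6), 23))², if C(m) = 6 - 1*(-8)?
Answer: 114921/100 ≈ 1149.2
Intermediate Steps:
C(m) = 14 (C(m) = 6 + 8 = 14)
L(s) = -(5 + s)/(4 + s)
d(t, v) = -2 + t + v (d(t, v) = -2 + (t + v) = -2 + t + v)
(C(-14) + d(L(6), 23))² = (14 + (-2 + (-5 - 1*6)/(4 + 6) + 23))² = (14 + (-2 + (-5 - 6)/10 + 23))² = (14 + (-2 + (⅒)*(-11) + 23))² = (14 + (-2 - 11/10 + 23))² = (14 + 199/10)² = (339/10)² = 114921/100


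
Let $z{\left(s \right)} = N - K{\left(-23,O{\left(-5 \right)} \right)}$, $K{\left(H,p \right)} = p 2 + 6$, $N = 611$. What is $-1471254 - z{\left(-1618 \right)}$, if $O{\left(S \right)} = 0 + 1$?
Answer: $-1471857$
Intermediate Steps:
$O{\left(S \right)} = 1$
$K{\left(H,p \right)} = 6 + 2 p$ ($K{\left(H,p \right)} = 2 p + 6 = 6 + 2 p$)
$z{\left(s \right)} = 603$ ($z{\left(s \right)} = 611 - \left(6 + 2 \cdot 1\right) = 611 - \left(6 + 2\right) = 611 - 8 = 603$)
$-1471254 - z{\left(-1618 \right)} = -1471254 - 603 = -1471857$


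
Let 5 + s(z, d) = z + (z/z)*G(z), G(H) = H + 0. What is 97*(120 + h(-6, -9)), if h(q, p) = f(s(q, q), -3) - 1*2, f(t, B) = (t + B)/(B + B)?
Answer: 35308/3 ≈ 11769.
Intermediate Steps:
G(H) = H
s(z, d) = -5 + 2*z (s(z, d) = -5 + (z + (z/z)*z) = -5 + (z + 1*z) = -5 + (z + z) = -5 + 2*z)
f(t, B) = (B + t)/(2*B) (f(t, B) = (B + t)/((2*B)) = (B + t)*(1/(2*B)) = (B + t)/(2*B))
h(q, p) = -⅔ - q/3 (h(q, p) = (½)*(-3 + (-5 + 2*q))/(-3) - 1*2 = (½)*(-⅓)*(-8 + 2*q) - 2 = (4/3 - q/3) - 2 = -⅔ - q/3)
97*(120 + h(-6, -9)) = 97*(120 + (-⅔ - ⅓*(-6))) = 97*(120 + (-⅔ + 2)) = 97*(120 + 4/3) = 97*(364/3) = 35308/3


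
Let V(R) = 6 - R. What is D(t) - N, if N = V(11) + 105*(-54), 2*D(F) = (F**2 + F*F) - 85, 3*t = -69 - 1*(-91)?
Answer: 102353/18 ≈ 5686.3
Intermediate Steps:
t = 22/3 (t = (-69 - 1*(-91))/3 = (-69 + 91)/3 = (1/3)*22 = 22/3 ≈ 7.3333)
D(F) = -85/2 + F**2 (D(F) = ((F**2 + F*F) - 85)/2 = ((F**2 + F**2) - 85)/2 = (2*F**2 - 85)/2 = (-85 + 2*F**2)/2 = -85/2 + F**2)
N = -5675 (N = (6 - 1*11) + 105*(-54) = (6 - 11) - 5670 = -5 - 5670 = -5675)
D(t) - N = (-85/2 + (22/3)**2) - 1*(-5675) = (-85/2 + 484/9) + 5675 = 203/18 + 5675 = 102353/18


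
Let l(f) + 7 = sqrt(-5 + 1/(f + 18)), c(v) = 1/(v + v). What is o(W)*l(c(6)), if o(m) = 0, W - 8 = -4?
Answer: 0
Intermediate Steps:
W = 4 (W = 8 - 4 = 4)
c(v) = 1/(2*v)
l(f) = -7 + sqrt(-5 + 1/(18 + f)) (l(f) = -7 + sqrt(-5 + 1/(f + 18)) = -7 + sqrt(-5 + 1/(18 + f)))
o(W)*l(c(6)) = 0*(-7 + sqrt((-89 - 5/(2*6))/(18 + (1/2)/6))) = 0*(-7 + sqrt((-89 - 5/(2*6))/(18 + (1/2)*(1/6)))) = 0*(-7 + sqrt((-89 - 5*1/12)/(18 + 1/12))) = 0*(-7 + sqrt((-89 - 5/12)/(217/12))) = 0*(-7 + sqrt((12/217)*(-1073/12))) = 0*(-7 + sqrt(-1073/217)) = 0*(-7 + I*sqrt(232841)/217) = 0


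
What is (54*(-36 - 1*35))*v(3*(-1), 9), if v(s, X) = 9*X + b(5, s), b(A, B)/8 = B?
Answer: -218538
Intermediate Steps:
b(A, B) = 8*B
v(s, X) = 8*s + 9*X (v(s, X) = 9*X + 8*s = 8*s + 9*X)
(54*(-36 - 1*35))*v(3*(-1), 9) = (54*(-36 - 1*35))*(8*(3*(-1)) + 9*9) = (54*(-36 - 35))*(8*(-3) + 81) = (54*(-71))*(-24 + 81) = -3834*57 = -218538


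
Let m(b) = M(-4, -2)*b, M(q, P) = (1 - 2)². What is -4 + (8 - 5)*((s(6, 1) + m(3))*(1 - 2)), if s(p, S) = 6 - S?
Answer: -28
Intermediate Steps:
M(q, P) = 1 (M(q, P) = (-1)² = 1)
m(b) = b (m(b) = 1*b = b)
-4 + (8 - 5)*((s(6, 1) + m(3))*(1 - 2)) = -4 + (8 - 5)*(((6 - 1*1) + 3)*(1 - 2)) = -4 + 3*(((6 - 1) + 3)*(-1)) = -4 + 3*((5 + 3)*(-1)) = -4 + 3*(8*(-1)) = -4 + 3*(-8) = -4 - 24 = -28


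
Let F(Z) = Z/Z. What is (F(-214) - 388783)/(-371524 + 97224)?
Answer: 194391/137150 ≈ 1.4174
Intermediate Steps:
F(Z) = 1
(F(-214) - 388783)/(-371524 + 97224) = (1 - 388783)/(-371524 + 97224) = -388782/(-274300) = -388782*(-1/274300) = 194391/137150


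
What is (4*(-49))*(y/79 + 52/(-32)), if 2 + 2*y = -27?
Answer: 56007/158 ≈ 354.47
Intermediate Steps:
y = -29/2 (y = -1 + (1/2)*(-27) = -1 - 27/2 = -29/2 ≈ -14.500)
(4*(-49))*(y/79 + 52/(-32)) = (4*(-49))*(-29/2/79 + 52/(-32)) = -196*(-29/2*1/79 + 52*(-1/32)) = -196*(-29/158 - 13/8) = -196*(-1143/632) = 56007/158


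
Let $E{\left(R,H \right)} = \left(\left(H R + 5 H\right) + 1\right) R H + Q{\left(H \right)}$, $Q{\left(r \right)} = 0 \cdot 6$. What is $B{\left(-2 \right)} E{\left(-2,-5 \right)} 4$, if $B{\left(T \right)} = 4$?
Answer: $-2240$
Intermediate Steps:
$Q{\left(r \right)} = 0$
$E{\left(R,H \right)} = H R \left(1 + 5 H + H R\right)$ ($E{\left(R,H \right)} = \left(\left(H R + 5 H\right) + 1\right) R H + 0 = \left(\left(5 H + H R\right) + 1\right) R H + 0 = \left(1 + 5 H + H R\right) R H + 0 = R \left(1 + 5 H + H R\right) H + 0 = H R \left(1 + 5 H + H R\right) + 0 = H R \left(1 + 5 H + H R\right)$)
$B{\left(-2 \right)} E{\left(-2,-5 \right)} 4 = 4 \left(\left(-5\right) \left(-2\right) \left(1 + 5 \left(-5\right) - -10\right)\right) 4 = 4 \left(\left(-5\right) \left(-2\right) \left(1 - 25 + 10\right)\right) 4 = 4 \left(\left(-5\right) \left(-2\right) \left(-14\right)\right) 4 = 4 \left(-140\right) 4 = \left(-560\right) 4 = -2240$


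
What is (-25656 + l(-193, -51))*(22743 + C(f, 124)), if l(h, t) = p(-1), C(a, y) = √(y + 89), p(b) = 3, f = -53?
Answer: -583426179 - 25653*√213 ≈ -5.8380e+8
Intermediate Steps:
C(a, y) = √(89 + y)
l(h, t) = 3
(-25656 + l(-193, -51))*(22743 + C(f, 124)) = (-25656 + 3)*(22743 + √(89 + 124)) = -25653*(22743 + √213) = -583426179 - 25653*√213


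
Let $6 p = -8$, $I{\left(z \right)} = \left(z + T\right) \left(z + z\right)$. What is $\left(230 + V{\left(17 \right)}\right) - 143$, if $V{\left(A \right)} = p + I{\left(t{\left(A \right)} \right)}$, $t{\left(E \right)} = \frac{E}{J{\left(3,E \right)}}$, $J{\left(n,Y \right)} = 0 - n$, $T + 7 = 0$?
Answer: $\frac{2063}{9} \approx 229.22$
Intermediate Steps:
$T = -7$ ($T = -7 + 0 = -7$)
$J{\left(n,Y \right)} = - n$
$t{\left(E \right)} = - \frac{E}{3}$ ($t{\left(E \right)} = \frac{E}{\left(-1\right) 3} = \frac{E}{-3} = E \left(- \frac{1}{3}\right) = - \frac{E}{3}$)
$I{\left(z \right)} = 2 z \left(-7 + z\right)$ ($I{\left(z \right)} = \left(z - 7\right) \left(z + z\right) = \left(-7 + z\right) 2 z = 2 z \left(-7 + z\right)$)
$p = - \frac{4}{3}$ ($p = \frac{1}{6} \left(-8\right) = - \frac{4}{3} \approx -1.3333$)
$V{\left(A \right)} = - \frac{4}{3} - \frac{2 A \left(-7 - \frac{A}{3}\right)}{3}$ ($V{\left(A \right)} = - \frac{4}{3} + 2 \left(- \frac{A}{3}\right) \left(-7 - \frac{A}{3}\right) = - \frac{4}{3} - \frac{2 A \left(-7 - \frac{A}{3}\right)}{3}$)
$\left(230 + V{\left(17 \right)}\right) - 143 = \left(230 - \left(\frac{4}{3} - \frac{34 \left(21 + 17\right)}{9}\right)\right) - 143 = \left(230 - \left(\frac{4}{3} - \frac{1292}{9}\right)\right) - 143 = \left(230 + \left(- \frac{4}{3} + \frac{1292}{9}\right)\right) - 143 = \left(230 + \frac{1280}{9}\right) - 143 = \frac{3350}{9} - 143 = \frac{2063}{9}$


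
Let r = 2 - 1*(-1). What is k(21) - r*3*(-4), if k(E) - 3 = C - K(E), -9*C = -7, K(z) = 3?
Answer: 331/9 ≈ 36.778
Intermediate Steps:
C = 7/9 (C = -⅑*(-7) = 7/9 ≈ 0.77778)
r = 3 (r = 2 + 1 = 3)
k(E) = 7/9 (k(E) = 3 + (7/9 - 1*3) = 3 + (7/9 - 3) = 3 - 20/9 = 7/9)
k(21) - r*3*(-4) = 7/9 - 3*3*(-4) = 7/9 - 3*(-12) = 7/9 - 1*(-36) = 7/9 + 36 = 331/9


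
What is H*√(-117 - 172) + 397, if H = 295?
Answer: 397 + 5015*I ≈ 397.0 + 5015.0*I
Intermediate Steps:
H*√(-117 - 172) + 397 = 295*√(-117 - 172) + 397 = 295*√(-289) + 397 = 295*(17*I) + 397 = 5015*I + 397 = 397 + 5015*I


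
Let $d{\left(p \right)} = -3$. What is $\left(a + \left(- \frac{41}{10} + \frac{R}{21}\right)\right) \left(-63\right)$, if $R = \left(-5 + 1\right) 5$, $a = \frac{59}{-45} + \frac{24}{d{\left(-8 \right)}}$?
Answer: $\frac{9049}{10} \approx 904.9$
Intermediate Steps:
$a = - \frac{419}{45}$ ($a = \frac{59}{-45} + \frac{24}{-3} = 59 \left(- \frac{1}{45}\right) + 24 \left(- \frac{1}{3}\right) = - \frac{59}{45} - 8 = - \frac{419}{45} \approx -9.3111$)
$R = -20$ ($R = \left(-4\right) 5 = -20$)
$\left(a + \left(- \frac{41}{10} + \frac{R}{21}\right)\right) \left(-63\right) = \left(- \frac{419}{45} - \left(\frac{20}{21} + \frac{41}{10}\right)\right) \left(-63\right) = \left(- \frac{419}{45} - \frac{1061}{210}\right) \left(-63\right) = \left(- \frac{9049}{630}\right) \left(-63\right) = \frac{9049}{10}$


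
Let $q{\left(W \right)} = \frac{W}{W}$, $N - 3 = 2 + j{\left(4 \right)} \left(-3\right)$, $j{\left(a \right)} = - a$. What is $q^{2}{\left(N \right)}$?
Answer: $1$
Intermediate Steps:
$N = 17$ ($N = 3 + \left(2 + \left(-1\right) 4 \left(-3\right)\right) = 3 + \left(2 - -12\right) = 3 + \left(2 + 12\right) = 3 + 14 = 17$)
$q{\left(W \right)} = 1$
$q^{2}{\left(N \right)} = 1^{2} = 1$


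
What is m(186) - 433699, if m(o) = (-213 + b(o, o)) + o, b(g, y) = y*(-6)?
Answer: -434842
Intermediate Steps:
b(g, y) = -6*y
m(o) = -213 - 5*o (m(o) = (-213 - 6*o) + o = -213 - 5*o)
m(186) - 433699 = (-213 - 5*186) - 433699 = (-213 - 930) - 433699 = -1143 - 433699 = -434842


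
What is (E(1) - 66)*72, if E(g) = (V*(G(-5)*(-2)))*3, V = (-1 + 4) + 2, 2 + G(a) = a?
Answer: 10368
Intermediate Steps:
G(a) = -2 + a
V = 5 (V = 3 + 2 = 5)
E(g) = 210 (E(g) = (5*((-2 - 5)*(-2)))*3 = (5*(-7*(-2)))*3 = (5*14)*3 = 70*3 = 210)
(E(1) - 66)*72 = (210 - 66)*72 = 144*72 = 10368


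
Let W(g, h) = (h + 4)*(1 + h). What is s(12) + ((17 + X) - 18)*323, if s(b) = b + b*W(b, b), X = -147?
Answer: -45296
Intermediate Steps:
W(g, h) = (1 + h)*(4 + h) (W(g, h) = (4 + h)*(1 + h) = (1 + h)*(4 + h))
s(b) = b + b*(4 + b² + 5*b)
s(12) + ((17 + X) - 18)*323 = 12*(5 + 12² + 5*12) + ((17 - 147) - 18)*323 = 12*(5 + 144 + 60) + (-130 - 18)*323 = 12*209 - 148*323 = 2508 - 47804 = -45296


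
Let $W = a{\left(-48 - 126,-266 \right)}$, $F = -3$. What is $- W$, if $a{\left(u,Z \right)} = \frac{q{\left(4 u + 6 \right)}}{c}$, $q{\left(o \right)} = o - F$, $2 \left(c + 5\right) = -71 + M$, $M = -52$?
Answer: $- \frac{1374}{133} \approx -10.331$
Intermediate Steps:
$c = - \frac{133}{2}$ ($c = -5 + \frac{-71 - 52}{2} = -5 + \frac{1}{2} \left(-123\right) = -5 - \frac{123}{2} = - \frac{133}{2} \approx -66.5$)
$q{\left(o \right)} = 3 + o$ ($q{\left(o \right)} = o - -3 = o + 3 = 3 + o$)
$a{\left(u,Z \right)} = - \frac{18}{133} - \frac{8 u}{133}$ ($a{\left(u,Z \right)} = \frac{3 + \left(4 u + 6\right)}{- \frac{133}{2}} = \left(3 + \left(6 + 4 u\right)\right) \left(- \frac{2}{133}\right) = \left(9 + 4 u\right) \left(- \frac{2}{133}\right) = - \frac{18}{133} - \frac{8 u}{133}$)
$W = \frac{1374}{133}$ ($W = - \frac{18}{133} - \frac{8 \left(-48 - 126\right)}{133} = - \frac{18}{133} - - \frac{1392}{133} = - \frac{18}{133} + \frac{1392}{133} = \frac{1374}{133} \approx 10.331$)
$- W = \left(-1\right) \frac{1374}{133} = - \frac{1374}{133}$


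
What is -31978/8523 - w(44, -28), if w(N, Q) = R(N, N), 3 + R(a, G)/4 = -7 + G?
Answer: -1191106/8523 ≈ -139.75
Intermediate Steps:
R(a, G) = -40 + 4*G (R(a, G) = -12 + 4*(-7 + G) = -12 + (-28 + 4*G) = -40 + 4*G)
w(N, Q) = -40 + 4*N
-31978/8523 - w(44, -28) = -31978/8523 - (-40 + 4*44) = -31978*1/8523 - (-40 + 176) = -31978/8523 - 1*136 = -31978/8523 - 136 = -1191106/8523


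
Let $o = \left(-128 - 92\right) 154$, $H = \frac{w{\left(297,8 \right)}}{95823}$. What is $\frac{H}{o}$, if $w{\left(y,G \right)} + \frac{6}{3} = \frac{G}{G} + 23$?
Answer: $- \frac{1}{147567420} \approx -6.7766 \cdot 10^{-9}$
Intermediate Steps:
$w{\left(y,G \right)} = 22$ ($w{\left(y,G \right)} = -2 + \left(\frac{G}{G} + 23\right) = -2 + \left(1 + 23\right) = -2 + 24 = 22$)
$H = \frac{22}{95823} \approx 0.00022959$
$o = -33880$ ($o = \left(-220\right) 154 = -33880$)
$\frac{H}{o} = \frac{22}{95823 \left(-33880\right)} = \frac{22}{95823} \left(- \frac{1}{33880}\right) = - \frac{1}{147567420}$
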